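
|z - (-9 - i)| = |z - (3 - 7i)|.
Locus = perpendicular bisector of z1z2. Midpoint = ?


Equal distances means the locus is the perpendicular bisector of z1 and z2.
Midpoint = ((-9+3)/2, (-1+(-7))/2) = (-3.0000, -4.0000)

Perpendicular bisector through (-3.0000, -4.0000)


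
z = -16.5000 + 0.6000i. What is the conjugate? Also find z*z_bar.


z_bar = -16.5000 - 0.6000i
z*z_bar = (-16.5)^2 + 0.6^2 = 272.25 + 0.36 = 272.61

z_bar = -16.5000 - 0.6000i, z*z_bar = 272.61


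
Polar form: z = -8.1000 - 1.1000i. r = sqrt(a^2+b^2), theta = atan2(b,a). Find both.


r = sqrt(65.61+1.21) = sqrt(66.82) = 8.1744
theta = atan2(-1.1, -8.1) = -172.2664 degrees

r = 8.1744, theta = -172.2664 degrees


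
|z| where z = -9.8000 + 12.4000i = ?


|z| = sqrt((-9.8)^2 + 12.4^2) = sqrt(96.04 + 153.76) = sqrt(249.8) = 15.8051

|z| = 15.8051


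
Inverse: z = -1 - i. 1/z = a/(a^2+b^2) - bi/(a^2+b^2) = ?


|z|^2 = 1+1 = 2
1/z = (-1 + 1i)/2

1/z = -0.5000 + 0.5000i


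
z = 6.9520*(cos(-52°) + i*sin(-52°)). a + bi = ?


a = 6.9520*cos(-52°) = 6.9520*0.61566 = 4.2801
b = 6.9520*sin(-52°) = 6.9520*(-0.788011) = -5.4783

4.2801 - 5.4783i


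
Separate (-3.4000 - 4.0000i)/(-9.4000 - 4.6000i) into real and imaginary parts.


Multiply by conjugate: (-3.4000 - 4.0000i)(-9.4000 + 4.6000i) / ((-9.4)^2 + (-4.6)^2)
Numerator real = -3.4*(-9.4) - (4)*(-4.6) = 50.36
Numerator imag = -4*(-9.4) - (-3.4)*(-4.6) = 21.96
Denominator = 109.52
Re(z) = 50.36/109.52 = 0.4598
Im(z) = 21.96/109.52 = 0.2005

Re(z) = 0.4598, Im(z) = 0.2005


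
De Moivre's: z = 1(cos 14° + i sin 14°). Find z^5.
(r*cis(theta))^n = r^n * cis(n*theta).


r^5 = 1^5 = 1
n*theta = 5*14° = 70° = 70° (mod 360)
a = 1*cos(70°) = 0.3420
b = 1*sin(70°) = 0.9397

1 cis(70°) = 0.3420 + 0.9397i


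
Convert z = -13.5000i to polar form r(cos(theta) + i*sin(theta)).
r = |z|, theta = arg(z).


r = sqrt(0+182.25) = sqrt(182.25) = 13.5000
theta = atan2(-13.5, 0) = -90.0000 degrees

r = 13.5000, theta = -90.0000 degrees


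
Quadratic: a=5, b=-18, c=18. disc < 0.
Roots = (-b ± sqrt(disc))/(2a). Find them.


disc = (-18)^2 - 4*5*18 = 324 - 360 = -36
sqrt(|disc|) = sqrt(36) = 6.0000
Real part = 18/(2*5) = 1.8000
Imag part = 6.0000/(2*5) = 0.6000

1.8000 ± 0.6000i


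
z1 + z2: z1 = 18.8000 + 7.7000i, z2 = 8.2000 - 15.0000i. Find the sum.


Real: 18.8 + 8.2 = 27
Imag: 7.7 - 15 = -7.3

27.0000 - 7.3000i


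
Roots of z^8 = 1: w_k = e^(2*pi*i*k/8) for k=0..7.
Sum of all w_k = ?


The sum of all 8th roots of unity is 0.
Geometric series: (1 - w^8)/(1 - w) = (1-1)/(1-w) = 0 since w^8 = 1, w ≠ 1.
Alternatively: coefficient of z^7 in z^8 - 1 is 0.

0


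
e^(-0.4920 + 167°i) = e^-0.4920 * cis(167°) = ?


e^-0.4920 = 0.6114
cos(167°) = -0.9744
sin(167°) = 0.22495
Real = 0.6114*(-0.9744) = -0.5957
Imag = 0.6114*0.22495 = 0.1375

-0.5957 + 0.1375i


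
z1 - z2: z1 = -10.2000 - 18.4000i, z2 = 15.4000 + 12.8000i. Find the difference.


Real: -10.2 - 15.4 = -25.6
Imag: -18.4 - 12.8 = -31.2

-25.6000 - 31.2000i


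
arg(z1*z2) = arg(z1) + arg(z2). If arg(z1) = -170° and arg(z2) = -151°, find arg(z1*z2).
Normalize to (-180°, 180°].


arg(z1*z2) = -170° - 151° = -321°
Normalized to (-180°, 180°]: 39°

39°


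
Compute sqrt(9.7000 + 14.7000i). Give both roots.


|z| = sqrt(94.09+216.09) = 17.6119
sqrt((|z|+a)/2) = sqrt((17.6119+9.7)/2) = sqrt(13.6560) = 3.6954
sqrt((|z|-a)/2) = sqrt((17.6119-9.7)/2) = sqrt(3.9560) = 1.9890

±(3.6954 + 1.9890i) i.e. 3.6954 + 1.9890i and -3.6954 - 1.9890i


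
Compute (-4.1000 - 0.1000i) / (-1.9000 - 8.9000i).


Conjugate of z2 = -1.9000 + 8.9000i
Numerator: (-4.1000 - 0.1000i)(-1.9000 + 8.9000i) = 8.6800 - 36.3000i
Denominator: (-1.9)^2 + (-8.9)^2 = 82.82
Result = (8.6800 - 36.3000i)/82.82

0.1048 - 0.4383i


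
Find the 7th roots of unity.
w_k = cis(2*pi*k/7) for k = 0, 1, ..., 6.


The 7th roots of unity are cis(360k/7°) for k=0..6
Angle step = 360/7 = 51.4286°
Primitive root: cis(51.4286°)
Primitive root = 0.6235 + 0.7818i

7 roots at angles: 0°, 51.4286°, 102.8571°, 154.2857°, 205.7143°, 257.1429°, 308.5714°


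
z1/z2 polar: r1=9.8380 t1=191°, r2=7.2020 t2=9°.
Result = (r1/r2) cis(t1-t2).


r = 9.8380 / 7.2020 = 1.3660
theta = 191° - 9° = 182° = 182° (mod 360)

1.3660 cis(182°)


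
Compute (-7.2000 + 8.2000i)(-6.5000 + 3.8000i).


Real = -7.2*(-6.5) - 8.2*3.8 = 46.8 - 31.16 = 15.64
Imag = -7.2*3.8 - (6.5)*8.2 = -27.36 - (53.3) = -80.66

15.6400 - 80.6600i


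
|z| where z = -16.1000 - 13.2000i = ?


|z| = sqrt((-16.1)^2 + (-13.2)^2) = sqrt(259.21 + 174.24) = sqrt(433.45) = 20.8195

|z| = 20.8195


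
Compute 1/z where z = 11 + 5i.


|z|^2 = 121+25 = 146
1/z = (11 - 5i)/146

1/z = 0.0753 - 0.0342i


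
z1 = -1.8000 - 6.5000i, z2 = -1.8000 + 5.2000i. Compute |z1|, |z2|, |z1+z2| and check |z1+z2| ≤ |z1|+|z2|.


|z1| = sqrt((-1.8)^2 + (-6.5)^2) = sqrt(45.49) = 6.7446
|z2| = sqrt((-1.8)^2 + 5.2^2) = sqrt(30.28) = 5.5027
z1+z2 = -3.6000 - 1.3000i
|z1+z2| = sqrt(14.65) = 3.8275
|z1|+|z2| = 6.7446 + 5.5027 = 12.2473

|z1+z2| = 3.8275 ≤ |z1|+|z2| = 12.2473 (verified)


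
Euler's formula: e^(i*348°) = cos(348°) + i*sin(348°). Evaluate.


cos(348°) = 0.9781
sin(348°) = -0.2079

e^(i*348°) = 0.9781 - 0.2079i


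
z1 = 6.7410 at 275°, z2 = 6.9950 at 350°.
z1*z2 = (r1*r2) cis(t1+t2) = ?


r = 6.7410 * 6.9950 = 47.1533
theta = 275° + 350° = 625° = 265° (mod 360)

47.1533 cis(265°)


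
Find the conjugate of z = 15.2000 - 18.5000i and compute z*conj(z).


z_bar = 15.2000 + 18.5000i
z*z_bar = 15.2^2 + (-18.5)^2 = 231.04 + 342.25 = 573.29

z_bar = 15.2000 + 18.5000i, z*z_bar = 573.29


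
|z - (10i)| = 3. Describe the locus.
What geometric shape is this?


|z - z0| = r is a circle with center z0 and radius r.
Center = (0, 10), radius = 3

Circle with center (0, 10) and radius 3


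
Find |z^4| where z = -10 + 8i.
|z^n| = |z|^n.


|z| = sqrt(100+64) = sqrt(164) = 12.8062
|z^4| = |z|^4 = (sqrt(164))^4 = 164^2 = 26896

|z^4| = 26896


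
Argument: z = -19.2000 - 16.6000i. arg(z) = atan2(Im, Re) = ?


Re = -19.2, Im = -16.6
arg = atan2(-16.6, -19.2) = -139.1539 degrees

arg(z) = -139.1539 degrees


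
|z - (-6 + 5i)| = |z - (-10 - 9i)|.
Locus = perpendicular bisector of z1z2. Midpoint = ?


Equal distances means the locus is the perpendicular bisector of z1 and z2.
Midpoint = ((-6+(-10))/2, (5+(-9))/2) = (-8.0000, -2.0000)

Perpendicular bisector through (-8.0000, -2.0000)


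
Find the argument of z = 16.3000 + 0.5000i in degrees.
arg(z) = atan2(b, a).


Re = 16.3, Im = 0.5
arg = atan2(0.5, 16.3) = 1.7570 degrees

arg(z) = 1.7570 degrees


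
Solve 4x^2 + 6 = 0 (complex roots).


disc = 0^2 - 4*4*6 = 0 - 96 = -96
sqrt(|disc|) = sqrt(96) = 9.7980
Real part = 0/(2*4) = 0
Imag part = 9.7980/(2*4) = 1.2247

0 ± 1.2247i


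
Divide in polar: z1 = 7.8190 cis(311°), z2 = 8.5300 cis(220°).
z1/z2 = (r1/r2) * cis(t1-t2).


r = 7.8190 / 8.5300 = 0.9166
theta = 311° - 220° = 91° = 91° (mod 360)

0.9166 cis(91°)


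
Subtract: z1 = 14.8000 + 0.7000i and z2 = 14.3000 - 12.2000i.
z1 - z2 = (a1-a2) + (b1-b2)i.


Real: 14.8 - 14.3 = 0.5
Imag: 0.7 + 12.2 = 12.9

0.5000 + 12.9000i


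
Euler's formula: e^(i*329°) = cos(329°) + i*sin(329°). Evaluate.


cos(329°) = 0.8572
sin(329°) = -0.5150

e^(i*329°) = 0.8572 - 0.5150i


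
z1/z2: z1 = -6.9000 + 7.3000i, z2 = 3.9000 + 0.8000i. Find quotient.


Conjugate of z2 = 3.9000 - 0.8000i
Numerator: (-6.9000 + 7.3000i)(3.9000 - 0.8000i) = -21.0700 + 33.9900i
Denominator: 3.9^2 + 0.8^2 = 15.85
Result = (-21.0700 + 33.9900i)/15.85

-1.3293 + 2.1445i


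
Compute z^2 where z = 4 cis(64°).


r^2 = 4^2 = 16
n*theta = 2*64° = 128° = 128° (mod 360)
a = 16*cos(128°) = -9.8506
b = 16*sin(128°) = 12.6082

16 cis(128°) = -9.8506 + 12.6082i


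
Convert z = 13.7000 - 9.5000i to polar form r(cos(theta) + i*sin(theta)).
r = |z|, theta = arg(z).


r = sqrt(187.69+90.25) = sqrt(277.94) = 16.6715
theta = atan2(-9.5, 13.7) = -34.7386 degrees

r = 16.6715, theta = -34.7386 degrees


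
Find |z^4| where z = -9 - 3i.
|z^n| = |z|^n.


|z| = sqrt(81+9) = sqrt(90) = 9.4868
|z^4| = |z|^4 = (sqrt(90))^4 = 90^2 = 8100

|z^4| = 8100


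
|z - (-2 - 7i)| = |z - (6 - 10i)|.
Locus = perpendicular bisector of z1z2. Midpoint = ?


Equal distances means the locus is the perpendicular bisector of z1 and z2.
Midpoint = ((-2+6)/2, (-7+(-10))/2) = (2.0000, -8.5000)

Perpendicular bisector through (2.0000, -8.5000)


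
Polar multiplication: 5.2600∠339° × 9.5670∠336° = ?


r = 5.2600 * 9.5670 = 50.3224
theta = 339° + 336° = 675° = 315° (mod 360)

50.3224 cis(315°)


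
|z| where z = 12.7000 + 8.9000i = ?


|z| = sqrt(12.7^2 + 8.9^2) = sqrt(161.29 + 79.21) = sqrt(240.5) = 15.5081

|z| = 15.5081


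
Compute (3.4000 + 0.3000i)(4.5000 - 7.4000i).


Real = 3.4*4.5 - 0.3*(-7.4) = 15.3 - (-2.22) = 17.52
Imag = 3.4*(-7.4) + 4.5*0.3 = -25.16 + 1.35 = -23.81

17.5200 - 23.8100i


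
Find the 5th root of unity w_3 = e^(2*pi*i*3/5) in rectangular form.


Angle = 360*3/5 = 216°
a = cos(216°) = -0.8090
b = sin(216°) = -0.5878

-0.8090 - 0.5878i


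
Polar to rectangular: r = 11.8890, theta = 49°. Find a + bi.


a = 11.8890*cos(49°) = 11.8890*0.65606 = 7.7999
b = 11.8890*sin(49°) = 11.8890*0.75471 = 8.9727

7.7999 + 8.9727i


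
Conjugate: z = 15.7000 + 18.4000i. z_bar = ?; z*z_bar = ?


z_bar = 15.7000 - 18.4000i
z*z_bar = 15.7^2 + 18.4^2 = 246.49 + 338.56 = 585.05

z_bar = 15.7000 - 18.4000i, z*z_bar = 585.05


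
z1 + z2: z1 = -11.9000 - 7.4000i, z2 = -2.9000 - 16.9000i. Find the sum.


Real: -11.9 - 2.9 = -14.8
Imag: -7.4 - 16.9 = -24.3

-14.8000 - 24.3000i


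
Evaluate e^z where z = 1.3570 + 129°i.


e^1.3570 = 3.8845
cos(129°) = -0.62932
sin(129°) = 0.77715
Real = 3.8845*(-0.62932) = -2.4446
Imag = 3.8845*0.77715 = 3.0188

-2.4446 + 3.0188i


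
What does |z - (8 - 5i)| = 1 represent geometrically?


|z - z0| = r is a circle with center z0 and radius r.
Center = (8, -5), radius = 1

Circle with center (8, -5) and radius 1


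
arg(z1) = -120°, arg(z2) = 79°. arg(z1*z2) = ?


arg(z1*z2) = -120° + 79° = -41°
Normalized to (-180°, 180°]: -41°

-41°


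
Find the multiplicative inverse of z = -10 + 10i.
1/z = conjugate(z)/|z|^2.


|z|^2 = 100+100 = 200
1/z = (-10 - 10i)/200

1/z = -0.0500 - 0.0500i


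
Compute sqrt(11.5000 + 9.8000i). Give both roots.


|z| = sqrt(132.25+96.04) = 15.1093
sqrt((|z|+a)/2) = sqrt((15.1093+11.5)/2) = sqrt(13.3046) = 3.6476
sqrt((|z|-a)/2) = sqrt((15.1093-11.5)/2) = sqrt(1.8046) = 1.3434

±(3.6476 + 1.3434i) i.e. 3.6476 + 1.3434i and -3.6476 - 1.3434i


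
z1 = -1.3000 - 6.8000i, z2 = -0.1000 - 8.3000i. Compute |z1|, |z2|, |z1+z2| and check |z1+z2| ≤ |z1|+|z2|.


|z1| = sqrt((-1.3)^2 + (-6.8)^2) = sqrt(47.93) = 6.9231
|z2| = sqrt((-0.1)^2 + (-8.3)^2) = sqrt(68.9) = 8.3006
z1+z2 = -1.4000 - 15.1000i
|z1+z2| = sqrt(229.97) = 15.1648
|z1|+|z2| = 6.9231 + 8.3006 = 15.2237

|z1+z2| = 15.1648 ≤ |z1|+|z2| = 15.2237 (verified)


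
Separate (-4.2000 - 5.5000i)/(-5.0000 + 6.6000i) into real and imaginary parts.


Multiply by conjugate: (-4.2000 - 5.5000i)(-5.0000 - 6.6000i) / ((-5)^2 + 6.6^2)
Numerator real = -4.2*(-5) - (5.5)*6.6 = -15.3
Numerator imag = -5.5*(-5) - (-4.2)*6.6 = 55.22
Denominator = 68.56
Re(z) = -15.3/68.56 = -0.2232
Im(z) = 55.22/68.56 = 0.8054

Re(z) = -0.2232, Im(z) = 0.8054


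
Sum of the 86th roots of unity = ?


The sum of all 86th roots of unity is 0.
Geometric series: (1 - w^86)/(1 - w) = (1-1)/(1-w) = 0 since w^86 = 1, w ≠ 1.
Alternatively: coefficient of z^85 in z^86 - 1 is 0.

0


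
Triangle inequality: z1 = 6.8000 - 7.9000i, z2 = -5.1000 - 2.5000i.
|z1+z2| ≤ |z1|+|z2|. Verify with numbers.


|z1| = sqrt(6.8^2 + (-7.9)^2) = sqrt(108.65) = 10.4235
|z2| = sqrt((-5.1)^2 + (-2.5)^2) = sqrt(32.26) = 5.6798
z1+z2 = 1.7000 - 10.4000i
|z1+z2| = sqrt(111.05) = 10.5380
|z1|+|z2| = 10.4235 + 5.6798 = 16.1033

|z1+z2| = 10.5380 ≤ |z1|+|z2| = 16.1033 (verified)


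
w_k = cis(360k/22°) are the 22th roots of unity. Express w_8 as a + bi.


Angle = 360*8/22 = 130.9091°
a = cos(130.9091°) = -0.6549
b = sin(130.9091°) = 0.7557

-0.6549 + 0.7557i


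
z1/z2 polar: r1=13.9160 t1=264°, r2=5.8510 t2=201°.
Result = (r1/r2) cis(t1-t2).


r = 13.9160 / 5.8510 = 2.3784
theta = 264° - 201° = 63° = 63° (mod 360)

2.3784 cis(63°)


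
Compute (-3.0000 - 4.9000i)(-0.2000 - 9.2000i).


Real = -3*(-0.2) - (-4.9)*(-9.2) = 0.6 - 45.08 = -44.48
Imag = -3*(-9.2) - (0.2)*(-4.9) = 27.6 + 0.98 = 28.58

-44.4800 + 28.5800i


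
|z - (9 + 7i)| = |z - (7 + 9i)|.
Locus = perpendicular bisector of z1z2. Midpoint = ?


Equal distances means the locus is the perpendicular bisector of z1 and z2.
Midpoint = ((9+7)/2, (7+9)/2) = (8.0000, 8.0000)

Perpendicular bisector through (8.0000, 8.0000)


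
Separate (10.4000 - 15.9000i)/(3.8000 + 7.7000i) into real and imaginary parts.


Multiply by conjugate: (10.4000 - 15.9000i)(3.8000 - 7.7000i) / (3.8^2 + 7.7^2)
Numerator real = 10.4*3.8 - (15.9)*7.7 = -82.91
Numerator imag = -15.9*3.8 - 10.4*7.7 = -140.5
Denominator = 73.73
Re(z) = -82.91/73.73 = -1.1245
Im(z) = -140.5/73.73 = -1.9056

Re(z) = -1.1245, Im(z) = -1.9056


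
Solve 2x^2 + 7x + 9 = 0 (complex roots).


disc = 7^2 - 4*2*9 = 49 - 72 = -23
sqrt(|disc|) = sqrt(23) = 4.7958
Real part = -7/(2*2) = -1.7500
Imag part = 4.7958/(2*2) = 1.1990

-1.7500 ± 1.1990i


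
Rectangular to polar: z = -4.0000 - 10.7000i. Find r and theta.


r = sqrt(16+114.49) = sqrt(130.49) = 11.4232
theta = atan2(-10.7, -4) = -110.4973 degrees

r = 11.4232, theta = -110.4973 degrees


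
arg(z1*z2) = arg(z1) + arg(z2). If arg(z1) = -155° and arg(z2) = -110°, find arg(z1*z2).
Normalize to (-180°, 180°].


arg(z1*z2) = -155° - 110° = -265°
Normalized to (-180°, 180°]: 95°

95°


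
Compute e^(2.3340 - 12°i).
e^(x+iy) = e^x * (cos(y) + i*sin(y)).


e^2.3340 = 10.3191
cos(-12°) = 0.97815
sin(-12°) = -0.207912
Real = 10.3191*0.97815 = 10.0936
Imag = 10.3191*(-0.207912) = -2.1455

10.0936 - 2.1455i


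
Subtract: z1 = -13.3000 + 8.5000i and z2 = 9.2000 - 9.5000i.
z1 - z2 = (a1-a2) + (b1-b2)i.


Real: -13.3 - 9.2 = -22.5
Imag: 8.5 + 9.5 = 18

-22.5000 + 18.0000i


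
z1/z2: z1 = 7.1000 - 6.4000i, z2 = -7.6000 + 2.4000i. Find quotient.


Conjugate of z2 = -7.6000 - 2.4000i
Numerator: (7.1000 - 6.4000i)(-7.6000 - 2.4000i) = -69.3200 + 31.6000i
Denominator: (-7.6)^2 + 2.4^2 = 63.52
Result = (-69.3200 + 31.6000i)/63.52

-1.0913 + 0.4975i


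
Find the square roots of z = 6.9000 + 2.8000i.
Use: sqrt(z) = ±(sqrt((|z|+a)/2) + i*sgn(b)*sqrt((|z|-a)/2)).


|z| = sqrt(47.61+7.84) = 7.4465
sqrt((|z|+a)/2) = sqrt((7.4465+6.9)/2) = sqrt(7.1732) = 2.6783
sqrt((|z|-a)/2) = sqrt((7.4465-6.9)/2) = sqrt(0.2732) = 0.5227

±(2.6783 + 0.5227i) i.e. 2.6783 + 0.5227i and -2.6783 - 0.5227i


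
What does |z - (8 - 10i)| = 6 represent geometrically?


|z - z0| = r is a circle with center z0 and radius r.
Center = (8, -10), radius = 6

Circle with center (8, -10) and radius 6


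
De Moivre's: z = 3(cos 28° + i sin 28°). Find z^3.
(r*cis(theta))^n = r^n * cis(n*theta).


r^3 = 3^3 = 27
n*theta = 3*28° = 84° = 84° (mod 360)
a = 27*cos(84°) = 2.8223
b = 27*sin(84°) = 26.8521

27 cis(84°) = 2.8223 + 26.8521i


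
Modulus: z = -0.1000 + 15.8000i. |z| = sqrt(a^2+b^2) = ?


|z| = sqrt((-0.1)^2 + 15.8^2) = sqrt(0.01 + 249.64) = sqrt(249.65) = 15.8003

|z| = 15.8003


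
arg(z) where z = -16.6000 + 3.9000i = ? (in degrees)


Re = -16.6, Im = 3.9
arg = atan2(3.9, -16.6) = 166.7787 degrees

arg(z) = 166.7787 degrees


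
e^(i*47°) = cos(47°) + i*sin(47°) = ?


cos(47°) = 0.6820
sin(47°) = 0.7314

e^(i*47°) = 0.6820 + 0.7314i


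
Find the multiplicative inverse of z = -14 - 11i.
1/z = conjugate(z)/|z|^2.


|z|^2 = 196+121 = 317
1/z = (-14 + 11i)/317

1/z = -0.0442 + 0.0347i


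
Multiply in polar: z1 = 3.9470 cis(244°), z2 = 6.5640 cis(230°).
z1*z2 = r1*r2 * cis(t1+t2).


r = 3.9470 * 6.5640 = 25.9081
theta = 244° + 230° = 474° = 114° (mod 360)

25.9081 cis(114°)


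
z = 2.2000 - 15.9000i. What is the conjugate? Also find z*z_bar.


z_bar = 2.2000 + 15.9000i
z*z_bar = 2.2^2 + (-15.9)^2 = 4.84 + 252.81 = 257.65

z_bar = 2.2000 + 15.9000i, z*z_bar = 257.65


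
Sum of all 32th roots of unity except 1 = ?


With w = e^(2*pi*i/32), all 32 of the 32th roots of unity w^0 = 1, w, ..., w^(31) sum to 0: 1 + w + ... + w^(31) = (1 - w^32)/(1 - w) = 0 since w^32 = 1, w ≠ 1.
Removing the root 1: w + w^2 + ... + w^(31) = 0 - 1 = -1

Sum = -1


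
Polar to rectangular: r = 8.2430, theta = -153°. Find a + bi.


a = 8.2430*cos(-153°) = 8.2430*(-0.89101) = -7.3446
b = 8.2430*sin(-153°) = 8.2430*(-0.45399) = -3.7422

-7.3446 - 3.7422i


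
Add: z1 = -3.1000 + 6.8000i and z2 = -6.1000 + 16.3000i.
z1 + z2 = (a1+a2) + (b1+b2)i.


Real: -3.1 - 6.1 = -9.2
Imag: 6.8 + 16.3 = 23.1

-9.2000 + 23.1000i


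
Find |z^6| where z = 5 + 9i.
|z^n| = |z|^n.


|z| = sqrt(25+81) = sqrt(106) = 10.2956
|z^6| = |z|^6 = (sqrt(106))^6 = 106^3 = 1191016

|z^6| = 1191016


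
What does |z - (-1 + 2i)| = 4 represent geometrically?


|z - z0| = r is a circle with center z0 and radius r.
Center = (-1, 2), radius = 4

Circle with center (-1, 2) and radius 4


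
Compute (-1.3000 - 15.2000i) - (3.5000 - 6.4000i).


Real: -1.3 - 3.5 = -4.8
Imag: -15.2 + 6.4 = -8.8

-4.8000 - 8.8000i


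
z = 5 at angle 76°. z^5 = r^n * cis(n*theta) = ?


r^5 = 5^5 = 3125
n*theta = 5*76° = 380° = 20° (mod 360)
a = 3125*cos(20°) = 2936.5394
b = 3125*sin(20°) = 1068.8129

3125 cis(20°) = 2936.5394 + 1068.8129i


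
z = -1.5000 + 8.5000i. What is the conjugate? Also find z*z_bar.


z_bar = -1.5000 - 8.5000i
z*z_bar = (-1.5)^2 + 8.5^2 = 2.25 + 72.25 = 74.5

z_bar = -1.5000 - 8.5000i, z*z_bar = 74.5


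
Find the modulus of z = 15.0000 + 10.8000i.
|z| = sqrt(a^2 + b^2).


|z| = sqrt(15^2 + 10.8^2) = sqrt(225 + 116.64) = sqrt(341.64) = 18.4835

|z| = 18.4835


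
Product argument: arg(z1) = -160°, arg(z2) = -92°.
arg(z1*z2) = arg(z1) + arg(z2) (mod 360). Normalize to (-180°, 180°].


arg(z1*z2) = -160° - 92° = -252°
Normalized to (-180°, 180°]: 108°

108°


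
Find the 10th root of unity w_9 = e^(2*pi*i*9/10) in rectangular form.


Angle = 360*9/10 = 324°
a = cos(324°) = 0.8090
b = sin(324°) = -0.5878

0.8090 - 0.5878i


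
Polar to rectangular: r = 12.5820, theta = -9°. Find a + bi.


a = 12.5820*cos(-9°) = 12.5820*0.98769 = 12.4271
b = 12.5820*sin(-9°) = 12.5820*(-0.156434) = -1.9683

12.4271 - 1.9683i


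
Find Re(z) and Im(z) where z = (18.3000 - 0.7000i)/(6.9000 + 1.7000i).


Multiply by conjugate: (18.3000 - 0.7000i)(6.9000 - 1.7000i) / (6.9^2 + 1.7^2)
Numerator real = 18.3*6.9 - (0.7)*1.7 = 125.08
Numerator imag = -0.7*6.9 - 18.3*1.7 = -35.94
Denominator = 50.5
Re(z) = 125.08/50.5 = 2.4768
Im(z) = -35.94/50.5 = -0.7117

Re(z) = 2.4768, Im(z) = -0.7117


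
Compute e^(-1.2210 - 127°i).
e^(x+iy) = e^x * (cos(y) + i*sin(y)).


e^-1.2210 = 0.2949
cos(-127°) = -0.6018
sin(-127°) = -0.7986
Real = 0.2949*(-0.6018) = -0.1775
Imag = 0.2949*(-0.7986) = -0.2355

-0.1775 - 0.2355i


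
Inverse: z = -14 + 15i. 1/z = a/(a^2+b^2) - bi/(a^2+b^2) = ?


|z|^2 = 196+225 = 421
1/z = (-14 - 15i)/421

1/z = -0.0333 - 0.0356i


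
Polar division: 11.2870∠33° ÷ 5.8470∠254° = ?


r = 11.2870 / 5.8470 = 1.9304
theta = 33° - 254° = -221° = 139° (mod 360)

1.9304 cis(139°)


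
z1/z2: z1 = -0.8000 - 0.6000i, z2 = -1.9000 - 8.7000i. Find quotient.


Conjugate of z2 = -1.9000 + 8.7000i
Numerator: (-0.8000 - 0.6000i)(-1.9000 + 8.7000i) = 6.7400 - 5.8200i
Denominator: (-1.9)^2 + (-8.7)^2 = 79.3
Result = (6.7400 - 5.8200i)/79.3

0.0850 - 0.0734i


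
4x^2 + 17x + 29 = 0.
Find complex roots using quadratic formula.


disc = 17^2 - 4*4*29 = 289 - 464 = -175
sqrt(|disc|) = sqrt(175) = 13.2288
Real part = -17/(2*4) = -2.1250
Imag part = 13.2288/(2*4) = 1.6536

-2.1250 ± 1.6536i


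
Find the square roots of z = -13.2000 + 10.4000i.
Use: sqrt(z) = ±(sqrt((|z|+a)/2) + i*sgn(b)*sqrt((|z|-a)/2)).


|z| = sqrt(174.24+108.16) = 16.8048
sqrt((|z|+a)/2) = sqrt((16.8048+(-13.2))/2) = sqrt(1.8024) = 1.3425
sqrt((|z|-a)/2) = sqrt((16.8048-(-13.2))/2) = sqrt(15.0024) = 3.8733

±(1.3425 + 3.8733i) i.e. 1.3425 + 3.8733i and -1.3425 - 3.8733i


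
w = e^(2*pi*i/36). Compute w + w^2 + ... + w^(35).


With w = e^(2*pi*i/36), all 36 of the 36th roots of unity w^0 = 1, w, ..., w^(35) sum to 0: 1 + w + ... + w^(35) = (1 - w^36)/(1 - w) = 0 since w^36 = 1, w ≠ 1.
Removing the root 1: w + w^2 + ... + w^(35) = 0 - 1 = -1

Sum = -1


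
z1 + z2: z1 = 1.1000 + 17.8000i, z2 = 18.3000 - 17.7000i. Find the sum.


Real: 1.1 + 18.3 = 19.4
Imag: 17.8 - 17.7 = 0.1

19.4000 + 0.1000i


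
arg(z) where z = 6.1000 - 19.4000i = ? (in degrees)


Re = 6.1, Im = -19.4
arg = atan2(-19.4, 6.1) = -72.5451 degrees

arg(z) = -72.5451 degrees


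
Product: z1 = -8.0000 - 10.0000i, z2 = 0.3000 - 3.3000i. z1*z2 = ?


Real = -8*0.3 - (-10)*(-3.3) = -2.4 - 33 = -35.4
Imag = -8*(-3.3) + 0.3*(-10) = 26.4 - (3) = 23.4

-35.4000 + 23.4000i


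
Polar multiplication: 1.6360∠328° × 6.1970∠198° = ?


r = 1.6360 * 6.1970 = 10.1383
theta = 328° + 198° = 526° = 166° (mod 360)

10.1383 cis(166°)


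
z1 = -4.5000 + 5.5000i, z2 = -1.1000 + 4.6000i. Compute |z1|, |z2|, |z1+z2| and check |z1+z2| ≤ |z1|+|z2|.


|z1| = sqrt((-4.5)^2 + 5.5^2) = sqrt(50.5) = 7.1063
|z2| = sqrt((-1.1)^2 + 4.6^2) = sqrt(22.37) = 4.7297
z1+z2 = -5.6000 + 10.1000i
|z1+z2| = sqrt(133.37) = 11.5486
|z1|+|z2| = 7.1063 + 4.7297 = 11.8360

|z1+z2| = 11.5486 ≤ |z1|+|z2| = 11.8360 (verified)


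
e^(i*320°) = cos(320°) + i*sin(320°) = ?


cos(320°) = 0.7660
sin(320°) = -0.6428

e^(i*320°) = 0.7660 - 0.6428i


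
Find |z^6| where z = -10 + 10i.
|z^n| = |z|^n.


|z| = sqrt(100+100) = sqrt(200) = 14.1421
|z^6| = |z|^6 = (sqrt(200))^6 = 200^3 = 8000000

|z^6| = 8000000


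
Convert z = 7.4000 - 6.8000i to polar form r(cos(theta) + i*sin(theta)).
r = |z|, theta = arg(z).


r = sqrt(54.76+46.24) = sqrt(101) = 10.0499
theta = atan2(-6.8, 7.4) = -42.5805 degrees

r = 10.0499, theta = -42.5805 degrees


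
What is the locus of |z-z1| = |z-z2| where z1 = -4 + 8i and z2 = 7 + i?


Equal distances means the locus is the perpendicular bisector of z1 and z2.
Midpoint = ((-4+7)/2, (8+1)/2) = (1.5000, 4.5000)

Perpendicular bisector through (1.5000, 4.5000)


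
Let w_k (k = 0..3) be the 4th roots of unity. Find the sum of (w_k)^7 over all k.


The roots are w_k = w^k with w = e^(2*pi*i/4), and (w^k)^7 = (w^7)^k.
So S = 1 + u + u^2 + ... + u^(3) with u = w^7.
7 = 1*4 + 3, so 7 is not a multiple of 4: u = (w^4)^1 * w^3 = w^3 ≠ 1 (w is a primitive 4th root), while u^4 = (w^4)^7 = 1.
Geometric series: S = (1 - u^4)/(1 - u) = (1 - 1)/(1 - u) = 0

S = 0


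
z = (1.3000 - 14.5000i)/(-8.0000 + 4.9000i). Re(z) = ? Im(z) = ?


Multiply by conjugate: (1.3000 - 14.5000i)(-8.0000 - 4.9000i) / ((-8)^2 + 4.9^2)
Numerator real = 1.3*(-8) - (14.5)*4.9 = -81.45
Numerator imag = -14.5*(-8) - 1.3*4.9 = 109.63
Denominator = 88.01
Re(z) = -81.45/88.01 = -0.9255
Im(z) = 109.63/88.01 = 1.2457

Re(z) = -0.9255, Im(z) = 1.2457


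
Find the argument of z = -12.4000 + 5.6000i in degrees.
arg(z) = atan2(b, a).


Re = -12.4, Im = 5.6
arg = atan2(5.6, -12.4) = 155.6955 degrees

arg(z) = 155.6955 degrees


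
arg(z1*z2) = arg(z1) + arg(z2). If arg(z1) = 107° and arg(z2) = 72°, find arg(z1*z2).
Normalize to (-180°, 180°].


arg(z1*z2) = 107° + 72° = 179°
Normalized to (-180°, 180°]: 179°

179°


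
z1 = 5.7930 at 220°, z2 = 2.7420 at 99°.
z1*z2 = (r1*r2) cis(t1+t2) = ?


r = 5.7930 * 2.7420 = 15.8844
theta = 220° + 99° = 319° = 319° (mod 360)

15.8844 cis(319°)


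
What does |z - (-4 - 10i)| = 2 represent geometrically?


|z - z0| = r is a circle with center z0 and radius r.
Center = (-4, -10), radius = 2

Circle with center (-4, -10) and radius 2


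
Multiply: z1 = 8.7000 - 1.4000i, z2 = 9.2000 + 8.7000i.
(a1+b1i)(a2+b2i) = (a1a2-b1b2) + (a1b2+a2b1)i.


Real = 8.7*9.2 - (-1.4)*8.7 = 80.04 - (-12.18) = 92.22
Imag = 8.7*8.7 + 9.2*(-1.4) = 75.69 - (12.88) = 62.81

92.2200 + 62.8100i


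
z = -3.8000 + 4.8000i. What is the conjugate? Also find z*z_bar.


z_bar = -3.8000 - 4.8000i
z*z_bar = (-3.8)^2 + 4.8^2 = 14.44 + 23.04 = 37.48

z_bar = -3.8000 - 4.8000i, z*z_bar = 37.48


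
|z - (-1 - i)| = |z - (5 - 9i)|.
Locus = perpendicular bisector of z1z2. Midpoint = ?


Equal distances means the locus is the perpendicular bisector of z1 and z2.
Midpoint = ((-1+5)/2, (-1+(-9))/2) = (2.0000, -5.0000)

Perpendicular bisector through (2.0000, -5.0000)


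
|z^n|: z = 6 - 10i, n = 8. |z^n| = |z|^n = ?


|z| = sqrt(36+100) = sqrt(136) = 11.6619
|z^8| = |z|^8 = (sqrt(136))^8 = 136^4 = 342102016

|z^8| = 342102016


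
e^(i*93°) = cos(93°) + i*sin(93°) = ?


cos(93°) = -0.0523
sin(93°) = 0.9986

e^(i*93°) = -0.0523 + 0.9986i


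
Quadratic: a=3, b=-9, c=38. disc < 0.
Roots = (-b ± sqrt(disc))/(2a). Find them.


disc = (-9)^2 - 4*3*38 = 81 - 456 = -375
sqrt(|disc|) = sqrt(375) = 19.3649
Real part = 9/(2*3) = 1.5000
Imag part = 19.3649/(2*3) = 3.2275

1.5000 ± 3.2275i


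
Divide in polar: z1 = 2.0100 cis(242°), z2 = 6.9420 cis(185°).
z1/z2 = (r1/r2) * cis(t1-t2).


r = 2.0100 / 6.9420 = 0.2895
theta = 242° - 185° = 57° = 57° (mod 360)

0.2895 cis(57°)


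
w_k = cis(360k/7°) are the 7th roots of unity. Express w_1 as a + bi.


Angle = 360*1/7 = 51.4286°
a = cos(51.4286°) = 0.6235
b = sin(51.4286°) = 0.7818

0.6235 + 0.7818i


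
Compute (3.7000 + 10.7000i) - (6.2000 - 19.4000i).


Real: 3.7 - 6.2 = -2.5
Imag: 10.7 + 19.4 = 30.1

-2.5000 + 30.1000i


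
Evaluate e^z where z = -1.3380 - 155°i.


e^-1.3380 = 0.2624
cos(-155°) = -0.9063
sin(-155°) = -0.4226
Real = 0.2624*(-0.9063) = -0.2378
Imag = 0.2624*(-0.4226) = -0.1109

-0.2378 - 0.1109i


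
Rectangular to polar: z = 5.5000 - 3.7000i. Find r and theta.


r = sqrt(30.25+13.69) = sqrt(43.94) = 6.6287
theta = atan2(-3.7, 5.5) = -33.9298 degrees

r = 6.6287, theta = -33.9298 degrees


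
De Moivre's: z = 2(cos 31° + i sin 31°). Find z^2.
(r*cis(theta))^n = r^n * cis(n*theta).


r^2 = 2^2 = 4
n*theta = 2*31° = 62° = 62° (mod 360)
a = 4*cos(62°) = 1.8779
b = 4*sin(62°) = 3.5318

4 cis(62°) = 1.8779 + 3.5318i


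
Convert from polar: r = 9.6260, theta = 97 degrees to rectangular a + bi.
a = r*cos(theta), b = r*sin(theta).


a = 9.6260*cos(97°) = 9.6260*(-0.12187) = -1.1731
b = 9.6260*sin(97°) = 9.6260*0.992546 = 9.5542

-1.1731 + 9.5542i


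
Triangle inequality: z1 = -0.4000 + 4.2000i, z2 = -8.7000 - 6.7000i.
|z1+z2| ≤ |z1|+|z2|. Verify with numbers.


|z1| = sqrt((-0.4)^2 + 4.2^2) = sqrt(17.8) = 4.2190
|z2| = sqrt((-8.7)^2 + (-6.7)^2) = sqrt(120.58) = 10.9809
z1+z2 = -9.1000 - 2.5000i
|z1+z2| = sqrt(89.06) = 9.4372
|z1|+|z2| = 4.2190 + 10.9809 = 15.1999

|z1+z2| = 9.4372 ≤ |z1|+|z2| = 15.1999 (verified)


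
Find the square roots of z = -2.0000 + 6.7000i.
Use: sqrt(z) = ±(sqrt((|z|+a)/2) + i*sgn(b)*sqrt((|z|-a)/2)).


|z| = sqrt(4+44.89) = 6.9921
sqrt((|z|+a)/2) = sqrt((6.9921+(-2))/2) = sqrt(2.4961) = 1.5799
sqrt((|z|-a)/2) = sqrt((6.9921-(-2))/2) = sqrt(4.4961) = 2.1204

±(1.5799 + 2.1204i) i.e. 1.5799 + 2.1204i and -1.5799 - 2.1204i


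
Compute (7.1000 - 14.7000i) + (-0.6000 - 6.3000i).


Real: 7.1 - 0.6 = 6.5
Imag: -14.7 - 6.3 = -21

6.5000 - 21.0000i


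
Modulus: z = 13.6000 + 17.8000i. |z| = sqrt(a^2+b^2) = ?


|z| = sqrt(13.6^2 + 17.8^2) = sqrt(184.96 + 316.84) = sqrt(501.8) = 22.4009

|z| = 22.4009


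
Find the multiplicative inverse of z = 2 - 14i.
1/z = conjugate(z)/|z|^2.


|z|^2 = 4+196 = 200
1/z = (2 + 14i)/200

1/z = 0.0100 + 0.0700i


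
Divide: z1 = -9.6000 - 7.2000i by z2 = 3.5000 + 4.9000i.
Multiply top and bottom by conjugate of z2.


Conjugate of z2 = 3.5000 - 4.9000i
Numerator: (-9.6000 - 7.2000i)(3.5000 - 4.9000i) = -68.8800 + 21.8400i
Denominator: 3.5^2 + 4.9^2 = 36.26
Result = (-68.8800 + 21.8400i)/36.26

-1.8996 + 0.6023i


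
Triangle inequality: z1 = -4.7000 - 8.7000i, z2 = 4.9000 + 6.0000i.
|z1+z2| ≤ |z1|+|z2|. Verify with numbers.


|z1| = sqrt((-4.7)^2 + (-8.7)^2) = sqrt(97.78) = 9.8884
|z2| = sqrt(4.9^2 + 6^2) = sqrt(60.01) = 7.7466
z1+z2 = 0.2000 - 2.7000i
|z1+z2| = sqrt(7.33) = 2.7074
|z1|+|z2| = 9.8884 + 7.7466 = 17.6350

|z1+z2| = 2.7074 ≤ |z1|+|z2| = 17.6350 (verified)


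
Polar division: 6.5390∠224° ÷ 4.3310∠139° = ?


r = 6.5390 / 4.3310 = 1.5098
theta = 224° - 139° = 85° = 85° (mod 360)

1.5098 cis(85°)


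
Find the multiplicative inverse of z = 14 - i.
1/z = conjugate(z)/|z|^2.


|z|^2 = 196+1 = 197
1/z = (14 + 1i)/197

1/z = 0.0711 + 0.0051i


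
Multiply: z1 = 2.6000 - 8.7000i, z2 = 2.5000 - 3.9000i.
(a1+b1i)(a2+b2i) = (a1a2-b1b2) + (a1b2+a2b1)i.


Real = 2.6*2.5 - (-8.7)*(-3.9) = 6.5 - 33.93 = -27.43
Imag = 2.6*(-3.9) + 2.5*(-8.7) = -10.14 - (21.75) = -31.89

-27.4300 - 31.8900i


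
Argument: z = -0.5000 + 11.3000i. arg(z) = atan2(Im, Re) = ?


Re = -0.5, Im = 11.3
arg = atan2(11.3, -0.5) = 92.5336 degrees

arg(z) = 92.5336 degrees


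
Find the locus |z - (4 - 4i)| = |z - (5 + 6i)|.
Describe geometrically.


Equal distances means the locus is the perpendicular bisector of z1 and z2.
Midpoint = ((4+5)/2, (-4+6)/2) = (4.5000, 1.0000)

Perpendicular bisector through (4.5000, 1.0000)


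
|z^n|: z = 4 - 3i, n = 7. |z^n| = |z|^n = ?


|z| = sqrt(16+9) = sqrt(25) = 5
|z^7| = |z|^7 = 5^7 = 78125

|z^7| = 78125


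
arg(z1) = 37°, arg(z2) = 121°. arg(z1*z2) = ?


arg(z1*z2) = 37° + 121° = 158°
Normalized to (-180°, 180°]: 158°

158°


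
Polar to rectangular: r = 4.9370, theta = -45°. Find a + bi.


a = 4.9370*cos(-45°) = 4.9370*0.7071 = 3.4910
b = 4.9370*sin(-45°) = 4.9370*(-0.7071) = -3.4910

3.4910 - 3.4910i


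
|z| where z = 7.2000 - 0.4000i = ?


|z| = sqrt(7.2^2 + (-0.4)^2) = sqrt(51.84 + 0.16) = sqrt(52) = 7.2111

|z| = 7.2111


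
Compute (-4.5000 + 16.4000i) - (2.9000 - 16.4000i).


Real: -4.5 - 2.9 = -7.4
Imag: 16.4 + 16.4 = 32.8

-7.4000 + 32.8000i


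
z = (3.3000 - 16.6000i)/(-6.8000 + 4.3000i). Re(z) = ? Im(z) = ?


Multiply by conjugate: (3.3000 - 16.6000i)(-6.8000 - 4.3000i) / ((-6.8)^2 + 4.3^2)
Numerator real = 3.3*(-6.8) - (16.6)*4.3 = -93.82
Numerator imag = -16.6*(-6.8) - 3.3*4.3 = 98.69
Denominator = 64.73
Re(z) = -93.82/64.73 = -1.4494
Im(z) = 98.69/64.73 = 1.5246

Re(z) = -1.4494, Im(z) = 1.5246


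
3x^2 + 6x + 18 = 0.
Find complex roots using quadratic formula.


disc = 6^2 - 4*3*18 = 36 - 216 = -180
sqrt(|disc|) = sqrt(180) = 13.4164
Real part = -6/(2*3) = -1.0000
Imag part = 13.4164/(2*3) = 2.2361

-1.0000 ± 2.2361i


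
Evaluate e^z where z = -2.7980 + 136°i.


e^-2.7980 = 0.0609
cos(136°) = -0.7193
sin(136°) = 0.6947
Real = 0.0609*(-0.7193) = -0.0438
Imag = 0.0609*0.6947 = 0.0423

-0.0438 + 0.0423i


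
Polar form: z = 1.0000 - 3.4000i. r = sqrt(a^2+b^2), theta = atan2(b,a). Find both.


r = sqrt(1+11.56) = sqrt(12.56) = 3.5440
theta = atan2(-3.4, 1) = -73.6105 degrees

r = 3.5440, theta = -73.6105 degrees


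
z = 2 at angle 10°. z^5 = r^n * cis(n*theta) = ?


r^5 = 2^5 = 32
n*theta = 5*10° = 50° = 50° (mod 360)
a = 32*cos(50°) = 20.5692
b = 32*sin(50°) = 24.5134

32 cis(50°) = 20.5692 + 24.5134i


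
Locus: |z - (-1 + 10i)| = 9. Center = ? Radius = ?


|z - z0| = r is a circle with center z0 and radius r.
Center = (-1, 10), radius = 9

Circle with center (-1, 10) and radius 9


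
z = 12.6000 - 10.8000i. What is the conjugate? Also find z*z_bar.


z_bar = 12.6000 + 10.8000i
z*z_bar = 12.6^2 + (-10.8)^2 = 158.76 + 116.64 = 275.4

z_bar = 12.6000 + 10.8000i, z*z_bar = 275.4


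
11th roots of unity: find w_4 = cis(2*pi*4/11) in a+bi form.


Angle = 360*4/11 = 130.9091°
a = cos(130.9091°) = -0.6549
b = sin(130.9091°) = 0.7557

-0.6549 + 0.7557i


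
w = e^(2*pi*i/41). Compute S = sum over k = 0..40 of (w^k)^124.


The roots are w_k = w^k with w = e^(2*pi*i/41), and (w^k)^124 = (w^124)^k.
So S = 1 + u + u^2 + ... + u^(40) with u = w^124.
124 = 3*41 + 1, so 124 is not a multiple of 41: u = (w^41)^3 * w^1 = w^1 ≠ 1 (w is a primitive 41th root), while u^41 = (w^41)^124 = 1.
Geometric series: S = (1 - u^41)/(1 - u) = (1 - 1)/(1 - u) = 0

S = 0


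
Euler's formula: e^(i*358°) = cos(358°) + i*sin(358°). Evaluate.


cos(358°) = 0.9994
sin(358°) = -0.0349

e^(i*358°) = 0.9994 - 0.0349i


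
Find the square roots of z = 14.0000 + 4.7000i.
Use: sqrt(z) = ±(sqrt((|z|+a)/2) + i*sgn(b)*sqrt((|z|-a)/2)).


|z| = sqrt(196+22.09) = 14.7679
sqrt((|z|+a)/2) = sqrt((14.7679+14)/2) = sqrt(14.3839) = 3.7926
sqrt((|z|-a)/2) = sqrt((14.7679-14)/2) = sqrt(0.3839) = 0.6196

±(3.7926 + 0.6196i) i.e. 3.7926 + 0.6196i and -3.7926 - 0.6196i


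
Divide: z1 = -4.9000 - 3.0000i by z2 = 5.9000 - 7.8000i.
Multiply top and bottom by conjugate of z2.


Conjugate of z2 = 5.9000 + 7.8000i
Numerator: (-4.9000 - 3.0000i)(5.9000 + 7.8000i) = -5.5100 - 55.9200i
Denominator: 5.9^2 + (-7.8)^2 = 95.65
Result = (-5.5100 - 55.9200i)/95.65

-0.0576 - 0.5846i


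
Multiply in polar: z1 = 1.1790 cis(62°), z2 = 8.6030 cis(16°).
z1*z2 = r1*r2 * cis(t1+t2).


r = 1.1790 * 8.6030 = 10.1429
theta = 62° + 16° = 78° = 78° (mod 360)

10.1429 cis(78°)


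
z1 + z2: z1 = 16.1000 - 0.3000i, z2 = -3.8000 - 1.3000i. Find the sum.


Real: 16.1 - 3.8 = 12.3
Imag: -0.3 - 1.3 = -1.6

12.3000 - 1.6000i


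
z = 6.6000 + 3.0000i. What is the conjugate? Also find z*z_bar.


z_bar = 6.6000 - 3.0000i
z*z_bar = 6.6^2 + 3^2 = 43.56 + 9 = 52.56

z_bar = 6.6000 - 3.0000i, z*z_bar = 52.56


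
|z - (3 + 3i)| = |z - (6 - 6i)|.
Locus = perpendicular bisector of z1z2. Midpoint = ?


Equal distances means the locus is the perpendicular bisector of z1 and z2.
Midpoint = ((3+6)/2, (3+(-6))/2) = (4.5000, -1.5000)

Perpendicular bisector through (4.5000, -1.5000)


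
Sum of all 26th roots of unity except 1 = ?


With w = e^(2*pi*i/26), all 26 of the 26th roots of unity w^0 = 1, w, ..., w^(25) sum to 0: 1 + w + ... + w^(25) = (1 - w^26)/(1 - w) = 0 since w^26 = 1, w ≠ 1.
Removing the root 1: w + w^2 + ... + w^(25) = 0 - 1 = -1

Sum = -1


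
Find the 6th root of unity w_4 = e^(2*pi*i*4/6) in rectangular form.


Angle = 360*4/6 = 240°
a = cos(240°) = -0.5000
b = sin(240°) = -0.8660

-0.5000 - 0.8660i


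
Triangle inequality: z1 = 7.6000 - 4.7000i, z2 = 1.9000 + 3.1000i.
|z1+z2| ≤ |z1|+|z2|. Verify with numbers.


|z1| = sqrt(7.6^2 + (-4.7)^2) = sqrt(79.85) = 8.9359
|z2| = sqrt(1.9^2 + 3.1^2) = sqrt(13.22) = 3.6359
z1+z2 = 9.5000 - 1.6000i
|z1+z2| = sqrt(92.81) = 9.6338
|z1|+|z2| = 8.9359 + 3.6359 = 12.5718

|z1+z2| = 9.6338 ≤ |z1|+|z2| = 12.5718 (verified)


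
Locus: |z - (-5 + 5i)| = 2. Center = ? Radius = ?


|z - z0| = r is a circle with center z0 and radius r.
Center = (-5, 5), radius = 2

Circle with center (-5, 5) and radius 2


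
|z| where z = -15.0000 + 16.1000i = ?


|z| = sqrt((-15)^2 + 16.1^2) = sqrt(225 + 259.21) = sqrt(484.21) = 22.0048

|z| = 22.0048


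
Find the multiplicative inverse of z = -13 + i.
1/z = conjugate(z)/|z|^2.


|z|^2 = 169+1 = 170
1/z = (-13 - 1i)/170

1/z = -0.0765 - 0.0059i


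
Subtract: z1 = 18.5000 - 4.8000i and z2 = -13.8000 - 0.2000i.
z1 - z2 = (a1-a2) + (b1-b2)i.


Real: 18.5 + 13.8 = 32.3
Imag: -4.8 + 0.2 = -4.6

32.3000 - 4.6000i


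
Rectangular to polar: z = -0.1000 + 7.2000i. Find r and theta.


r = sqrt(0.01+51.84) = sqrt(51.85) = 7.2007
theta = atan2(7.2, -0.1) = 90.7957 degrees

r = 7.2007, theta = 90.7957 degrees


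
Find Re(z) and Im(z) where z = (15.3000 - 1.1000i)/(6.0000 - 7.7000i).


Multiply by conjugate: (15.3000 - 1.1000i)(6.0000 + 7.7000i) / (6^2 + (-7.7)^2)
Numerator real = 15.3*6 - (1.1)*(-7.7) = 100.27
Numerator imag = -1.1*6 - 15.3*(-7.7) = 111.21
Denominator = 95.29
Re(z) = 100.27/95.29 = 1.0523
Im(z) = 111.21/95.29 = 1.1671

Re(z) = 1.0523, Im(z) = 1.1671


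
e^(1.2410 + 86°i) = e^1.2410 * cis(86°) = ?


e^1.2410 = 3.45907
cos(86°) = 0.06976
sin(86°) = 0.99756
Real = 3.45907*0.06976 = 0.2413
Imag = 3.45907*0.99756 = 3.4506

0.2413 + 3.4506i


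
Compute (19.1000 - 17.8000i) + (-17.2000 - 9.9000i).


Real: 19.1 - 17.2 = 1.9
Imag: -17.8 - 9.9 = -27.7

1.9000 - 27.7000i


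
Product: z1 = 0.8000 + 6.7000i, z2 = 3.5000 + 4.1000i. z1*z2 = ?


Real = 0.8*3.5 - 6.7*4.1 = 2.8 - 27.47 = -24.67
Imag = 0.8*4.1 + 3.5*6.7 = 3.28 + 23.45 = 26.73

-24.6700 + 26.7300i


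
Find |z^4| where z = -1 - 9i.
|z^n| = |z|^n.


|z| = sqrt(1+81) = sqrt(82) = 9.0554
|z^4| = |z|^4 = (sqrt(82))^4 = 82^2 = 6724

|z^4| = 6724


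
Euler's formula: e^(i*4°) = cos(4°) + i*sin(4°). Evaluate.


cos(4°) = 0.9976
sin(4°) = 0.0698

e^(i*4°) = 0.9976 + 0.0698i


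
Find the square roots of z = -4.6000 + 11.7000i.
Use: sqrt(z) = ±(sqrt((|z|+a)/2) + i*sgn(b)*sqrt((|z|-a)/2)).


|z| = sqrt(21.16+136.89) = 12.5718
sqrt((|z|+a)/2) = sqrt((12.5718+(-4.6))/2) = sqrt(3.9859) = 1.9965
sqrt((|z|-a)/2) = sqrt((12.5718-(-4.6))/2) = sqrt(8.5859) = 2.9302

±(1.9965 + 2.9302i) i.e. 1.9965 + 2.9302i and -1.9965 - 2.9302i


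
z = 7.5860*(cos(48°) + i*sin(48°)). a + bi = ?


a = 7.5860*cos(48°) = 7.5860*0.66913 = 5.0760
b = 7.5860*sin(48°) = 7.5860*0.74314 = 5.6375

5.0760 + 5.6375i


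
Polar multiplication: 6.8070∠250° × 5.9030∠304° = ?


r = 6.8070 * 5.9030 = 40.1817
theta = 250° + 304° = 554° = 194° (mod 360)

40.1817 cis(194°)


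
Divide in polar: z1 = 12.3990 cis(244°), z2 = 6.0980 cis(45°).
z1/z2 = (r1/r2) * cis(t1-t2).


r = 12.3990 / 6.0980 = 2.0333
theta = 244° - 45° = 199° = 199° (mod 360)

2.0333 cis(199°)


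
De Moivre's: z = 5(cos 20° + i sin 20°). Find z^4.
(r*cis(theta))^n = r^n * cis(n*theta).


r^4 = 5^4 = 625
n*theta = 4*20° = 80° = 80° (mod 360)
a = 625*cos(80°) = 108.5301
b = 625*sin(80°) = 615.5048

625 cis(80°) = 108.5301 + 615.5048i


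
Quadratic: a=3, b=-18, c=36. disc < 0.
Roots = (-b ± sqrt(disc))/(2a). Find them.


disc = (-18)^2 - 4*3*36 = 324 - 432 = -108
sqrt(|disc|) = sqrt(108) = 10.3923
Real part = 18/(2*3) = 3.0000
Imag part = 10.3923/(2*3) = 1.7321

3.0000 ± 1.7321i


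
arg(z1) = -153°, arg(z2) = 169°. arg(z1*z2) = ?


arg(z1*z2) = -153° + 169° = 16°
Normalized to (-180°, 180°]: 16°

16°


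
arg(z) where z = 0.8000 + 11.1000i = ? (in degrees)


Re = 0.8, Im = 11.1
arg = atan2(11.1, 0.8) = 85.8777 degrees

arg(z) = 85.8777 degrees


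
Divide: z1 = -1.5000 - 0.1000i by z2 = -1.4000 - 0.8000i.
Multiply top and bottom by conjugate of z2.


Conjugate of z2 = -1.4000 + 0.8000i
Numerator: (-1.5000 - 0.1000i)(-1.4000 + 0.8000i) = 2.1800 - 1.0600i
Denominator: (-1.4)^2 + (-0.8)^2 = 2.6
Result = (2.1800 - 1.0600i)/2.6

0.8385 - 0.4077i


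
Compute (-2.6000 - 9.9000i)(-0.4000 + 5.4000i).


Real = -2.6*(-0.4) - (-9.9)*5.4 = 1.04 - (-53.46) = 54.5
Imag = -2.6*5.4 - (0.4)*(-9.9) = -14.04 + 3.96 = -10.08

54.5000 - 10.0800i


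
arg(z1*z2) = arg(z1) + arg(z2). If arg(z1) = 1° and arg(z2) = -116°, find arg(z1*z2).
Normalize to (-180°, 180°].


arg(z1*z2) = 1° - 116° = -115°
Normalized to (-180°, 180°]: -115°

-115°
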